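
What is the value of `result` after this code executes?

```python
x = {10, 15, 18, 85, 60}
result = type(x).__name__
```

x is set; result = 'set'

'set'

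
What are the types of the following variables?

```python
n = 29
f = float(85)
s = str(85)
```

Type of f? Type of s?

f is assigned the result of calling float(), which returns a float; s is assigned the result of calling str(), which returns a str

float, str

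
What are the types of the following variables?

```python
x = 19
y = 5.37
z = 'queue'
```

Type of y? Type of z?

y is assigned a number with a decimal point, so it is a float; z is assigned a quoted string literal, so it is a str

float, str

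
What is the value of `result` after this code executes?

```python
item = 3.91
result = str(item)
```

item = 3.91; result = '3.91'

'3.91'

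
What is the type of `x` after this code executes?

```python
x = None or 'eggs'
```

'or' with None returns the other truthy value (str)

str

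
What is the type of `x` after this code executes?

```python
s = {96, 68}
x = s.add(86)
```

set.add() returns None (mutates in place)

NoneType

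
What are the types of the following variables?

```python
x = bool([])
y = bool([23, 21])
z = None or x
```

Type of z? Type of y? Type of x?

None or bool returns the bool; bool() returns bool; bool() returns bool

bool, bool, bool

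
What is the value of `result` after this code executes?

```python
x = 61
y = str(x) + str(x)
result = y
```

x = 61; y = '6161'; result = '6161'

'6161'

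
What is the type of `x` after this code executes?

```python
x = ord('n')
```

ord() returns int (code point)

int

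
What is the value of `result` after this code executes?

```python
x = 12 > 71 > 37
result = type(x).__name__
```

x is bool; result = 'bool'

'bool'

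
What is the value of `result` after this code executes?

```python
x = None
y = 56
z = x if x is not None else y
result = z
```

x = None; y = 56; z = 56; result = 56

56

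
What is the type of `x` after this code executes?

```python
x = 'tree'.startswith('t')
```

str.startswith() returns bool

bool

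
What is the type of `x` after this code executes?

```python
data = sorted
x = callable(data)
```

callable() returns bool

bool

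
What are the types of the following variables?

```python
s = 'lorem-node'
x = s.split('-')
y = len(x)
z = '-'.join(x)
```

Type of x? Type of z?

str.split() returns list; str.join() returns str

list, str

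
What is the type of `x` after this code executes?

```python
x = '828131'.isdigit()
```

str.isdigit() returns bool

bool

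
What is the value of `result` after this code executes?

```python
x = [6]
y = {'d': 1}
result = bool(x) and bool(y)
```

x = [6]; y = {'d': 1}; result = True

True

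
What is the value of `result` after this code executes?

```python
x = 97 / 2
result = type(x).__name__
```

x is float; result = 'float'

'float'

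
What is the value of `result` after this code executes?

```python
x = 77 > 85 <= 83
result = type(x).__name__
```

x is bool; result = 'bool'

'bool'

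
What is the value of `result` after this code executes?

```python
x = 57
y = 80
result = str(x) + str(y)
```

x = 57; y = 80; result = '5780'

'5780'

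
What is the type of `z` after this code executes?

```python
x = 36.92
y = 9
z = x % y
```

float % int = float

float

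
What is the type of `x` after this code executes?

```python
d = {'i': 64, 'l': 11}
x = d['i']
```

Accessing dict[str, int] with str key returns int

int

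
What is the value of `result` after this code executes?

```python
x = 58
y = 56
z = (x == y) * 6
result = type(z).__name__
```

x is int; y is int; z is int; result = 'int'

'int'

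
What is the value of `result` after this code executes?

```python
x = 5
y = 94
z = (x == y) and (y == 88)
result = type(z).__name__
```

x is int; y is int; z is bool; result = 'bool'

'bool'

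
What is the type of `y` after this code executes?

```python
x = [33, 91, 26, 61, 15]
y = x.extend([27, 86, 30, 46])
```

list.extend() returns None

NoneType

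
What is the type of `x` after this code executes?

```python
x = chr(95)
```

chr() returns str (single char)

str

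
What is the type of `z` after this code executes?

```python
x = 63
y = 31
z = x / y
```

int / int = float

float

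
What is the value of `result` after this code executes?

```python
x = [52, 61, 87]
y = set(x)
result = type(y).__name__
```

x is list; y is set; result = 'set'

'set'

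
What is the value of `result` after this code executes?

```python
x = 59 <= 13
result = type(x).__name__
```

x is bool; result = 'bool'

'bool'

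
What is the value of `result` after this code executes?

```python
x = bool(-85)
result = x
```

x = True; result = True

True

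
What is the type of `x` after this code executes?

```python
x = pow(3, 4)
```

pow(int, int) returns int

int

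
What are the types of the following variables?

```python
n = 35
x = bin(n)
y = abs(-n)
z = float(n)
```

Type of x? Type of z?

bin() returns str; float() returns float

str, float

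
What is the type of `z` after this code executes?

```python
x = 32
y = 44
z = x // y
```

int // int = int

int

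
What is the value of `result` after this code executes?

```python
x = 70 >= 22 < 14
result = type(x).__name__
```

x is bool; result = 'bool'

'bool'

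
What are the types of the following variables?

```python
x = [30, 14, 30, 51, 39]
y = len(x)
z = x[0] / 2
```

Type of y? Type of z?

len() returns int; int / int = float

int, float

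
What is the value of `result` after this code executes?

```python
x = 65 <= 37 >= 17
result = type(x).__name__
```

x is bool; result = 'bool'

'bool'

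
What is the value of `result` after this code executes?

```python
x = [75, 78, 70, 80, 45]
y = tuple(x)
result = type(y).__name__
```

x is list; y is tuple; result = 'tuple'

'tuple'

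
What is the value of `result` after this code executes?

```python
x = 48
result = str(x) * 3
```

x = 48; result = '484848'

'484848'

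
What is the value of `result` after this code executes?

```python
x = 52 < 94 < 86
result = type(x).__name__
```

x is bool; result = 'bool'

'bool'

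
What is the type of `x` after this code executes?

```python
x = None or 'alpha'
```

'or' with None returns the other truthy value (str)

str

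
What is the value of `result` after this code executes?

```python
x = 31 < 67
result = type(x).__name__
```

x is bool; result = 'bool'

'bool'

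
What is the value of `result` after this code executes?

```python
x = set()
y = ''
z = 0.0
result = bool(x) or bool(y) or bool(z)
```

x = set(); y = ''; z = 0.0; result = False

False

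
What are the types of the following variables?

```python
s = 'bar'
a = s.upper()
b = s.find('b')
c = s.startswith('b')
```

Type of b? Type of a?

find() returns int; upper() returns str

int, str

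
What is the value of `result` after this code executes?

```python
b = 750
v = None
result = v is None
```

b = 750; v = None; result = True

True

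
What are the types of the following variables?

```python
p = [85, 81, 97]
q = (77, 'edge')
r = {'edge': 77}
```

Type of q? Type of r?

q is assigned a tuple (parenthesized, comma-separated values); r is assigned a dict literal ({key: value})

tuple, dict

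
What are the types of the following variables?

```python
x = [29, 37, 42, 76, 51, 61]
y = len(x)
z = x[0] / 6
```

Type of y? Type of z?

len() returns int; int / int = float

int, float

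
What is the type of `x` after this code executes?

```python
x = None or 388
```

'or' with None returns the other truthy value

int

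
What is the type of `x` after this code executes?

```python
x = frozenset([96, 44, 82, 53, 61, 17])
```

frozenset() returns frozenset

frozenset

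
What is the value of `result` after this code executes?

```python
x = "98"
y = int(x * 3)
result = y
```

x = '98'; y = 989898; result = 989898

989898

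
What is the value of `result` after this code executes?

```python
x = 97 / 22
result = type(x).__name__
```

x is float; result = 'float'

'float'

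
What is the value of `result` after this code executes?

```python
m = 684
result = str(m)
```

m = 684; result = '684'

'684'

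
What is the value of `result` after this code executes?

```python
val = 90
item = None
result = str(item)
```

val = 90; item = None; result = 'None'

'None'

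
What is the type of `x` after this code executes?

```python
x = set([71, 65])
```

set() constructor returns set

set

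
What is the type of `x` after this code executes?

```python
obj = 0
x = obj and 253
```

'and' returns first falsy value (0 is int)

int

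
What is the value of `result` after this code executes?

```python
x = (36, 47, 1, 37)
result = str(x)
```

x = (36, 47, 1, 37); result = '(36, 47, 1, 37)'

'(36, 47, 1, 37)'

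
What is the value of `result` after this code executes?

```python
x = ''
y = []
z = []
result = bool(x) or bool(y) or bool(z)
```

x = ''; y = []; z = []; result = False

False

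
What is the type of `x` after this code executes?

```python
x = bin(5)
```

bin() returns str representation

str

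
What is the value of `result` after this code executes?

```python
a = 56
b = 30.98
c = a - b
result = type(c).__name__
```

a is int; b is float; c is float; result = 'float'

'float'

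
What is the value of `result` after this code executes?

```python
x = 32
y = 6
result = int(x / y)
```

x = 32; y = 6; result = 5

5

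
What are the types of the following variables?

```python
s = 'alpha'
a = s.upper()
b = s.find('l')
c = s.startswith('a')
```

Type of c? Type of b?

startswith() returns bool; find() returns int

bool, int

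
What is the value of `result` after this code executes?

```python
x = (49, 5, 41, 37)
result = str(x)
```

x = (49, 5, 41, 37); result = '(49, 5, 41, 37)'

'(49, 5, 41, 37)'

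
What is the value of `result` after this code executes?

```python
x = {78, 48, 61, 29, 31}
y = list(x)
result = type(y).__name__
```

x is set; y is list; result = 'list'

'list'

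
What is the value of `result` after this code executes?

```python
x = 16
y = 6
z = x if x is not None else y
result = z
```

x = 16; y = 6; z = 16; result = 16

16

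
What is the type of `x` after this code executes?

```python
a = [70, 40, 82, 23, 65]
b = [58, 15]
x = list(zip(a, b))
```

list(zip()) returns a list of tuples

list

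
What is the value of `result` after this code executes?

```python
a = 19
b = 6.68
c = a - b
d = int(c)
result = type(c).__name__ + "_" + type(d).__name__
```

a is int; b is float; c is float; d is int; result = 'float_int'

'float_int'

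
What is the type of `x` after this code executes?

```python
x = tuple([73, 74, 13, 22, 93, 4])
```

tuple() constructor returns tuple

tuple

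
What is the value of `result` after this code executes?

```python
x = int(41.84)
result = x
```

x = 41; result = 41

41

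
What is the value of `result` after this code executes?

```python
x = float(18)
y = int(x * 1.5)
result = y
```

x = 18.0; y = 27; result = 27

27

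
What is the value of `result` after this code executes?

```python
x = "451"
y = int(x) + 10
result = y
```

x = '451'; y = 461; result = 461

461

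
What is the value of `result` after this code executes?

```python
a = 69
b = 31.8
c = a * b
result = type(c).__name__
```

a is int; b is float; c is float; result = 'float'

'float'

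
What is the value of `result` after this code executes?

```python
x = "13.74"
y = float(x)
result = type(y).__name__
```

x is str; y is float; result = 'float'

'float'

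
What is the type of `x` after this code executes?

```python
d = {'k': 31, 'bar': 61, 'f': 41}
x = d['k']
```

Accessing dict[str, int] with str key returns int

int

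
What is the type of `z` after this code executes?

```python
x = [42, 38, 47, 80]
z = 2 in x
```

'in' operator returns bool

bool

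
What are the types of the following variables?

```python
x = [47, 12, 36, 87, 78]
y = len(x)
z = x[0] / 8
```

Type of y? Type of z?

len() returns int; int / int = float

int, float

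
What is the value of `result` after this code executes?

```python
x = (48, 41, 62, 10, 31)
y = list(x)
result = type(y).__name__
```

x is tuple; y is list; result = 'list'

'list'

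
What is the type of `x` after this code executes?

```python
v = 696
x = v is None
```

'is' comparison returns bool

bool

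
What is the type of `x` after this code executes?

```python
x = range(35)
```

range() returns a range object

range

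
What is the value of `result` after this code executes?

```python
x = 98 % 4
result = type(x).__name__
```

x is int; result = 'int'

'int'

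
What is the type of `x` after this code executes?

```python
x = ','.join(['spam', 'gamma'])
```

str.join() returns str

str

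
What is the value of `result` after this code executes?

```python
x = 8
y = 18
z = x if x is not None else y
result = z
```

x = 8; y = 18; z = 8; result = 8

8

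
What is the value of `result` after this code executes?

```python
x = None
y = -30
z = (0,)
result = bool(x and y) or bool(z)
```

x = None; y = -30; z = (0,); result = True

True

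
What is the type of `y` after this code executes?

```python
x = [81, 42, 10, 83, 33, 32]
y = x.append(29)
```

list.append() returns None (mutates in place)

NoneType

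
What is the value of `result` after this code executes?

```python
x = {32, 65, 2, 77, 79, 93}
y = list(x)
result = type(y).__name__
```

x is set; y is list; result = 'list'

'list'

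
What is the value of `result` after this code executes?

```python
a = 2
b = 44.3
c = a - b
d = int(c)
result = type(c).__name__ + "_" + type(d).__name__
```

a is int; b is float; c is float; d is int; result = 'float_int'

'float_int'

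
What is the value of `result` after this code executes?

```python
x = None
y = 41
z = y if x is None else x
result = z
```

x = None; y = 41; z = 41; result = 41

41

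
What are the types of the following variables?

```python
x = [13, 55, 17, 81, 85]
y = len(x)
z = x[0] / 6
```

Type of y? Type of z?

len() returns int; int / int = float

int, float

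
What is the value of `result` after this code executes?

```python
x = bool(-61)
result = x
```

x = True; result = True

True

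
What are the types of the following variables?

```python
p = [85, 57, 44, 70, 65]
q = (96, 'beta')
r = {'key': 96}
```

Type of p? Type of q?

p is assigned a list literal (square brackets); q is assigned a tuple (parenthesized, comma-separated values)

list, tuple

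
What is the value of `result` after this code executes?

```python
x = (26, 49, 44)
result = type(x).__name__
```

x is tuple; result = 'tuple'

'tuple'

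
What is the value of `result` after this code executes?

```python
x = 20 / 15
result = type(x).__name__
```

x is float; result = 'float'

'float'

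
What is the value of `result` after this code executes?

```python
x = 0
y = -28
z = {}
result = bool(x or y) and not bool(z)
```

x = 0; y = -28; z = {}; result = True

True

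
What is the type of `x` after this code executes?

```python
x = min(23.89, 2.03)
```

min() of floats returns float

float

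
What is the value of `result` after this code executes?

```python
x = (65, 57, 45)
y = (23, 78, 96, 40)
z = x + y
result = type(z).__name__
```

x is tuple; y is tuple; z is tuple; result = 'tuple'

'tuple'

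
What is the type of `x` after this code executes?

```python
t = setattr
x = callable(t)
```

callable() returns bool

bool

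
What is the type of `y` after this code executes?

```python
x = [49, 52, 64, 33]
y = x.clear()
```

list.clear() returns None

NoneType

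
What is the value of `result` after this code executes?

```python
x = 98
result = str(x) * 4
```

x = 98; result = '98989898'

'98989898'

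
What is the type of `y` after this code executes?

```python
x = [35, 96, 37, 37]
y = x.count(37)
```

list.count() returns int

int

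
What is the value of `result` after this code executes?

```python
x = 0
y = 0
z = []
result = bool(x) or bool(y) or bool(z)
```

x = 0; y = 0; z = []; result = False

False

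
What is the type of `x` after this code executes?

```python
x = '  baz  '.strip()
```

str.strip() returns str

str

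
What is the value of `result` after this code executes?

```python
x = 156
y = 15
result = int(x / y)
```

x = 156; y = 15; result = 10

10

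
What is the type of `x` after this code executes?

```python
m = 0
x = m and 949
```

'and' returns first falsy value (0 is int)

int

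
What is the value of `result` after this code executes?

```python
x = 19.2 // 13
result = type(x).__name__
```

x is float; result = 'float'

'float'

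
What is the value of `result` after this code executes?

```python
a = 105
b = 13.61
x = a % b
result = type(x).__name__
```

a is int; b is float; x is float; result = 'float'

'float'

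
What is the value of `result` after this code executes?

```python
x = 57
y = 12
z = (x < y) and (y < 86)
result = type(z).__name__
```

x is int; y is int; z is bool; result = 'bool'

'bool'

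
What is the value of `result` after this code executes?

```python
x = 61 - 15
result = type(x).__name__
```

x is int; result = 'int'

'int'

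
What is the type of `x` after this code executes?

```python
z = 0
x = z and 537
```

'and' returns first falsy value (0 is int)

int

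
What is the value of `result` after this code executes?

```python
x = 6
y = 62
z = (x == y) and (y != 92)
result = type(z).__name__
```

x is int; y is int; z is bool; result = 'bool'

'bool'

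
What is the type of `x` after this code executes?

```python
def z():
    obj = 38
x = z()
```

Function without return returns None

NoneType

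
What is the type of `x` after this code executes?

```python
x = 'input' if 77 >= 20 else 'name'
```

Both branches of conditional are str

str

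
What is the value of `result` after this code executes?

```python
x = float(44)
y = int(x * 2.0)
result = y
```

x = 44.0; y = 88; result = 88

88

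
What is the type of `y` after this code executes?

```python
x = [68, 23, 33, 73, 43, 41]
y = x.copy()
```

list.copy() returns list

list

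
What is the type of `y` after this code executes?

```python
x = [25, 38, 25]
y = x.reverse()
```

list.reverse() returns None

NoneType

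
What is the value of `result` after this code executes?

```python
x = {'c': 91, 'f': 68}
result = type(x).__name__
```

x is dict; result = 'dict'

'dict'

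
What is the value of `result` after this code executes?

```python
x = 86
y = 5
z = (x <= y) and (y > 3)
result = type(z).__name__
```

x is int; y is int; z is bool; result = 'bool'

'bool'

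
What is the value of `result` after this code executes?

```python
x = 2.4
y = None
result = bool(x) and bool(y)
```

x = 2.4; y = None; result = False

False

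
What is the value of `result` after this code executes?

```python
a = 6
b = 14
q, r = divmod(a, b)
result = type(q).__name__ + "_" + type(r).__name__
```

a is int; b is int; q is int; r is int; result = 'int_int'

'int_int'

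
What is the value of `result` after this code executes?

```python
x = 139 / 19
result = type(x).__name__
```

x is float; result = 'float'

'float'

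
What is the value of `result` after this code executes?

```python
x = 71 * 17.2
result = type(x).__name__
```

x is float; result = 'float'

'float'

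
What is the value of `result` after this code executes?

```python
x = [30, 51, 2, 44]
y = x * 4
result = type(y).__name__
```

x is list; y is list; result = 'list'

'list'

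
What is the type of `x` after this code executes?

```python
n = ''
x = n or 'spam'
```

'or' returns first truthy value (str)

str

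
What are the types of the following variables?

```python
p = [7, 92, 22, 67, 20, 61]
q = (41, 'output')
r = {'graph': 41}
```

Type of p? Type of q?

p is assigned a list literal (square brackets); q is assigned a tuple (parenthesized, comma-separated values)

list, tuple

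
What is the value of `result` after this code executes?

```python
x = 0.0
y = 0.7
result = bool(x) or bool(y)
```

x = 0.0; y = 0.7; result = True

True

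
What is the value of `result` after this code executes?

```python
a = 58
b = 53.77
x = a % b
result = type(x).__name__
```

a is int; b is float; x is float; result = 'float'

'float'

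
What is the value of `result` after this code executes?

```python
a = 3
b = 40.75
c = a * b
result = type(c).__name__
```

a is int; b is float; c is float; result = 'float'

'float'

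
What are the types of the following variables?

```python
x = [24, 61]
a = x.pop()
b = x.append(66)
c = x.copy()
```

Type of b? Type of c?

append() returns None; copy() returns list

NoneType, list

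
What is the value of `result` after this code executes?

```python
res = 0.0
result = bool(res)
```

res = 0.0; result = False

False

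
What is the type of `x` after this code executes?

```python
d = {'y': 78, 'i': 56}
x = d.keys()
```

.keys() returns dict_keys view

dict_keys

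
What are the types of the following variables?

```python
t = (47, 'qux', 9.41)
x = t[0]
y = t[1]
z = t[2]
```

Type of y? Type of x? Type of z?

tuple[1] is str; tuple[0] is int; tuple[2] is float

str, int, float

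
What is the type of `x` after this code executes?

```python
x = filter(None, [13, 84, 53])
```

filter() returns a filter object

filter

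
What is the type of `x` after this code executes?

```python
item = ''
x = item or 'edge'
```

'or' returns first truthy value (str)

str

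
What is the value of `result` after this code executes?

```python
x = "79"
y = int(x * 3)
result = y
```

x = '79'; y = 797979; result = 797979

797979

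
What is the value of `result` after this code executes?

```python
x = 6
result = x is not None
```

x = 6; result = True

True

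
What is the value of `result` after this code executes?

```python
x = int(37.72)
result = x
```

x = 37; result = 37

37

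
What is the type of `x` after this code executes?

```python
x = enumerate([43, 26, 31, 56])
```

enumerate() returns an enumerate object

enumerate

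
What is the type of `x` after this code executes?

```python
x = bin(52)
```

bin() returns str representation

str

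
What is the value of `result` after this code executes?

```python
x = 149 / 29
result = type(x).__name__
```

x is float; result = 'float'

'float'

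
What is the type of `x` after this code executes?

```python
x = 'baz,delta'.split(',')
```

str.split() returns list

list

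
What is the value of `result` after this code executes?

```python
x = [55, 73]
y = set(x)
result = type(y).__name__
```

x is list; y is set; result = 'set'

'set'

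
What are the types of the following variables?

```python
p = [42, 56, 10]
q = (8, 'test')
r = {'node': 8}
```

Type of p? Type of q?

p is assigned a list literal (square brackets); q is assigned a tuple (parenthesized, comma-separated values)

list, tuple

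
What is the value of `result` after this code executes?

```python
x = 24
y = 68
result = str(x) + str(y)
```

x = 24; y = 68; result = '2468'

'2468'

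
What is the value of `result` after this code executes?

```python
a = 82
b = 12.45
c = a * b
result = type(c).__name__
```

a is int; b is float; c is float; result = 'float'

'float'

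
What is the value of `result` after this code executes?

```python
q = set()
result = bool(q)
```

q = set(); result = False

False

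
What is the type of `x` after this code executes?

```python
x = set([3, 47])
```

set() constructor returns set

set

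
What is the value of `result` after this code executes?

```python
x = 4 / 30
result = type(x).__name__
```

x is float; result = 'float'

'float'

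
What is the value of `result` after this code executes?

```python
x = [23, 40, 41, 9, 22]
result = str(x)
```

x = [23, 40, 41, 9, 22]; result = '[23, 40, 41, 9, 22]'

'[23, 40, 41, 9, 22]'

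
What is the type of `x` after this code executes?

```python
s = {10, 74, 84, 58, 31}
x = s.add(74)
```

set.add() returns None (mutates in place)

NoneType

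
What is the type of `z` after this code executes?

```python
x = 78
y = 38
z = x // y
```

int // int = int

int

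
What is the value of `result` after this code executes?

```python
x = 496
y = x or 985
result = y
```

x = 496; y = 496; result = 496

496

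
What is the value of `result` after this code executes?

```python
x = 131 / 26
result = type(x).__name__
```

x is float; result = 'float'

'float'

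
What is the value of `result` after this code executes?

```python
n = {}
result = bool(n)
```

n = {}; result = False

False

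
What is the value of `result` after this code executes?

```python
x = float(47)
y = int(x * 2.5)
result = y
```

x = 47.0; y = 117; result = 117

117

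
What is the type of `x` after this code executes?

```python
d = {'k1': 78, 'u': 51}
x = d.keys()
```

.keys() returns dict_keys view

dict_keys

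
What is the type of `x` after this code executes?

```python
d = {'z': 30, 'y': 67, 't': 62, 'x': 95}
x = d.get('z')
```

dict.get() returns value type when found

int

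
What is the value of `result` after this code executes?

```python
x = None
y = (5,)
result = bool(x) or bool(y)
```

x = None; y = (5,); result = True

True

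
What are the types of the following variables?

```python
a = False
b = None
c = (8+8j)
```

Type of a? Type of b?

a is assigned the constant False, which has type bool; b is assigned None, whose type is NoneType

bool, NoneType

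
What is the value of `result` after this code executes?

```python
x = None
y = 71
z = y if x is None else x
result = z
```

x = None; y = 71; z = 71; result = 71

71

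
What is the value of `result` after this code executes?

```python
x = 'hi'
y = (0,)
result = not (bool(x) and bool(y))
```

x = 'hi'; y = (0,); result = False

False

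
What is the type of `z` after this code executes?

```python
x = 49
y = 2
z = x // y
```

int // int = int

int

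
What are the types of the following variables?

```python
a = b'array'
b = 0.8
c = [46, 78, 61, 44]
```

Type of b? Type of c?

b is assigned a number with a decimal point, so it is a float; c is assigned a list literal (square brackets)

float, list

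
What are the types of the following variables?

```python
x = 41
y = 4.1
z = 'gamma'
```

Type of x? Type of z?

x is assigned a bare integer (no decimal point), so it is an int; z is assigned a quoted string literal, so it is a str

int, str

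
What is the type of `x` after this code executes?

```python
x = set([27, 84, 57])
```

set() constructor returns set

set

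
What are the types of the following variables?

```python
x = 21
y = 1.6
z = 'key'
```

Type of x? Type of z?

x is assigned a bare integer (no decimal point), so it is an int; z is assigned a quoted string literal, so it is a str

int, str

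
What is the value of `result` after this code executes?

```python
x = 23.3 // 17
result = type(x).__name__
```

x is float; result = 'float'

'float'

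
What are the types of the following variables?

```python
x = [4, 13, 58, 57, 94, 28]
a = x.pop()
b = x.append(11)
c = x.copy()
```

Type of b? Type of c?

append() returns None; copy() returns list

NoneType, list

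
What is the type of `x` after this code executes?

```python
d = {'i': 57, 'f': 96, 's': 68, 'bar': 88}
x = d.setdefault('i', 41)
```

dict.setdefault() returns the (existing or default) value

int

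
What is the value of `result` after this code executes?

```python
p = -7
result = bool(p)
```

p = -7; result = True

True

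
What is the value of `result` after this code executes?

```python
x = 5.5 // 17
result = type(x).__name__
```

x is float; result = 'float'

'float'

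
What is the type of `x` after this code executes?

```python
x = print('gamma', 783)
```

print() returns None

NoneType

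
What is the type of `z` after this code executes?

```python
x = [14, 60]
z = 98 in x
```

'in' operator returns bool

bool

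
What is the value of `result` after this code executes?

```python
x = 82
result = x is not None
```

x = 82; result = True

True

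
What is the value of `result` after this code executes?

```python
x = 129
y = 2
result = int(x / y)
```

x = 129; y = 2; result = 64

64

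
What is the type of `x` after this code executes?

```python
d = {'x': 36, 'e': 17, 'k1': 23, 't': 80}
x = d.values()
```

.values() returns dict_values view

dict_values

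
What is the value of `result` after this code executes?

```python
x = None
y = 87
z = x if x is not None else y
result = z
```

x = None; y = 87; z = 87; result = 87

87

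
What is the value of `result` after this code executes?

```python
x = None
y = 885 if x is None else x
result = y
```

x = None; y = 885; result = 885

885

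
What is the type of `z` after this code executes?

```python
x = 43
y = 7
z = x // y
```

int // int = int

int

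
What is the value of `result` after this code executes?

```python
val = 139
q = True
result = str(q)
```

val = 139; q = True; result = 'True'

'True'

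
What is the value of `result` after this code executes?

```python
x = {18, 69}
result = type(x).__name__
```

x is set; result = 'set'

'set'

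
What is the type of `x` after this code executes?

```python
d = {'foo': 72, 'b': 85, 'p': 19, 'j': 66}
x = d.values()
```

.values() returns dict_values view

dict_values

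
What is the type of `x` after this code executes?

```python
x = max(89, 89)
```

max() of ints returns int

int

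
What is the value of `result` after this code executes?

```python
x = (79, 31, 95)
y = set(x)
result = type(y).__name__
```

x is tuple; y is set; result = 'set'

'set'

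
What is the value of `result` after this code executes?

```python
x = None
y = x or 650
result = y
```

x = None; y = 650; result = 650

650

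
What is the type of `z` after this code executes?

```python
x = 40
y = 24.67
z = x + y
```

int + float = float

float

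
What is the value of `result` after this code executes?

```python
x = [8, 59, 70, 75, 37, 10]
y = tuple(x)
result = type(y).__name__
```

x is list; y is tuple; result = 'tuple'

'tuple'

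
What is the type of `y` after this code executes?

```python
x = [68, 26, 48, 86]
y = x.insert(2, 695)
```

list.insert() returns None

NoneType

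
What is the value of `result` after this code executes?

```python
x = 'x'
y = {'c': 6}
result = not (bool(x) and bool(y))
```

x = 'x'; y = {'c': 6}; result = False

False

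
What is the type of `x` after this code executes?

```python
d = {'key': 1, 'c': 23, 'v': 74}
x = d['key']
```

Accessing dict[str, int] with str key returns int

int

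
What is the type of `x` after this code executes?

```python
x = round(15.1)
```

round() with no decimal places returns int

int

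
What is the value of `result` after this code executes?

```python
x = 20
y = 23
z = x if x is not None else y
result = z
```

x = 20; y = 23; z = 20; result = 20

20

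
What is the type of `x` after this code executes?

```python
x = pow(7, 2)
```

pow(int, int) returns int

int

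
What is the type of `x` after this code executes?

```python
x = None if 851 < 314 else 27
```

851 < 314 is False, so the else branch is taken

int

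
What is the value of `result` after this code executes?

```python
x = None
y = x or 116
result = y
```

x = None; y = 116; result = 116

116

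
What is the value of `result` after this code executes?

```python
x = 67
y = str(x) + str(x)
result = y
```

x = 67; y = '6767'; result = '6767'

'6767'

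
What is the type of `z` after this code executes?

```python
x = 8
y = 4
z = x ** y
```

positive int ** positive int = int

int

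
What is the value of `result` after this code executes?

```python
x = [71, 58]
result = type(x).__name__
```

x is list; result = 'list'

'list'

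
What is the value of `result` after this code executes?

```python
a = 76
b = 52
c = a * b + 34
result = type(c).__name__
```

a is int; b is int; c is int; result = 'int'

'int'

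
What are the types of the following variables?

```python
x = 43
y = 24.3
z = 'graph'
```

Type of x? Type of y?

x is assigned a bare integer (no decimal point), so it is an int; y is assigned a number with a decimal point, so it is a float

int, float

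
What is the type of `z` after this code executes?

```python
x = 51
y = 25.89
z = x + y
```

int + float = float

float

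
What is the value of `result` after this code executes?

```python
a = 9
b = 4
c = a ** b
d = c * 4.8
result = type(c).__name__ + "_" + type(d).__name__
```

a is int; b is int; c is int; d is float; result = 'int_float'

'int_float'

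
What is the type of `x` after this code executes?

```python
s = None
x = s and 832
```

'and' returns first falsy value (None)

NoneType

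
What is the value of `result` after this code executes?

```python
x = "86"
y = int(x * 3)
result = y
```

x = '86'; y = 868686; result = 868686

868686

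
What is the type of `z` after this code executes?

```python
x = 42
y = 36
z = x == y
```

Equality comparison returns bool

bool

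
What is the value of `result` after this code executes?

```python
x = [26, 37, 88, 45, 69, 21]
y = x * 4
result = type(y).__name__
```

x is list; y is list; result = 'list'

'list'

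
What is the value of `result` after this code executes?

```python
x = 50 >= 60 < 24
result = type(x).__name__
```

x is bool; result = 'bool'

'bool'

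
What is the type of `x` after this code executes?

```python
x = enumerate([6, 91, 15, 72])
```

enumerate() returns an enumerate object

enumerate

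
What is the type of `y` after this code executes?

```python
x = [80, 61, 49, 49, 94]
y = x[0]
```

Indexing list[int] returns int

int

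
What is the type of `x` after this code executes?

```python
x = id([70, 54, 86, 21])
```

id() returns int

int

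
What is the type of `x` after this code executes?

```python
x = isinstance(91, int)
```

isinstance() returns bool

bool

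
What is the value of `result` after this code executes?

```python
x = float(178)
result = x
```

x = 178.0; result = 178.0

178.0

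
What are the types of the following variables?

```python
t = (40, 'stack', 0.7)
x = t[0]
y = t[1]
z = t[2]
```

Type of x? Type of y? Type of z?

tuple[0] is int; tuple[1] is str; tuple[2] is float

int, str, float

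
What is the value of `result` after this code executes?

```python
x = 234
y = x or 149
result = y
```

x = 234; y = 234; result = 234

234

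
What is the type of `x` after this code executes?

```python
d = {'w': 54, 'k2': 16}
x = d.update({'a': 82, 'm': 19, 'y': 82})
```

dict.update() returns None

NoneType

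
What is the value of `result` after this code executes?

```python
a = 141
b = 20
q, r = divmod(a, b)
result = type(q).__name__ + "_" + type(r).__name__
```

a is int; b is int; q is int; r is int; result = 'int_int'

'int_int'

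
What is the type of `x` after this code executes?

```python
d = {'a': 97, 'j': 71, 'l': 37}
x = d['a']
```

Accessing dict[str, int] with str key returns int

int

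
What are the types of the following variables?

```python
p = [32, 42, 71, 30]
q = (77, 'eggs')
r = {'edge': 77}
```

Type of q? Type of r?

q is assigned a tuple (parenthesized, comma-separated values); r is assigned a dict literal ({key: value})

tuple, dict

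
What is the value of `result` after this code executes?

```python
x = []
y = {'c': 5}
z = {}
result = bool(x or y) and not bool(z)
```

x = []; y = {'c': 5}; z = {}; result = True

True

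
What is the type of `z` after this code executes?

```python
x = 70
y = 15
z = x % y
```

int % int = int

int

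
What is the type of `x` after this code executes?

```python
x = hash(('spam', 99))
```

hash() returns int

int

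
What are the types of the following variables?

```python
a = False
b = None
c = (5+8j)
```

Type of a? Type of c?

a is assigned the constant False, which has type bool; c is assigned (5+8j), an int plus an imaginary literal (j suffix), which evaluates to complex

bool, complex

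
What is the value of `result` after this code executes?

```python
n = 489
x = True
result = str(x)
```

n = 489; x = True; result = 'True'

'True'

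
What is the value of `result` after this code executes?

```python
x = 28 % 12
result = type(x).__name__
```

x is int; result = 'int'

'int'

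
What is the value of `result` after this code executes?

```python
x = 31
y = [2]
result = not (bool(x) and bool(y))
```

x = 31; y = [2]; result = False

False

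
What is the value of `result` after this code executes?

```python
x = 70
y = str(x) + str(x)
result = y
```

x = 70; y = '7070'; result = '7070'

'7070'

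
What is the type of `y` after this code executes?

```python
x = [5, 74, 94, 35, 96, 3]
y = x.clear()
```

list.clear() returns None

NoneType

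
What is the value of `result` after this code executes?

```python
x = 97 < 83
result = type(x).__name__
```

x is bool; result = 'bool'

'bool'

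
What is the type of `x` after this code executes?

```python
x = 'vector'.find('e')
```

str.find() returns int index

int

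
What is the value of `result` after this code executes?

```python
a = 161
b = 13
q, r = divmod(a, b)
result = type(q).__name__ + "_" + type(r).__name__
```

a is int; b is int; q is int; r is int; result = 'int_int'

'int_int'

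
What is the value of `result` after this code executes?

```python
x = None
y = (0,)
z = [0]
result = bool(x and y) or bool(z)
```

x = None; y = (0,); z = [0]; result = True

True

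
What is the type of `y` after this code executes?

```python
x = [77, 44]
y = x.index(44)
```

list.index() returns int

int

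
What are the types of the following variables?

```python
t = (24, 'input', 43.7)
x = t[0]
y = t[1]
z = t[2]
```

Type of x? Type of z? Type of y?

tuple[0] is int; tuple[2] is float; tuple[1] is str

int, float, str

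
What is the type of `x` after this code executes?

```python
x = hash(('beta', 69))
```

hash() returns int

int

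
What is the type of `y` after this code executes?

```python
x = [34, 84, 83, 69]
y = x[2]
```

Indexing list[int] returns int

int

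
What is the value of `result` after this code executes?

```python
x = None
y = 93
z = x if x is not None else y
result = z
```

x = None; y = 93; z = 93; result = 93

93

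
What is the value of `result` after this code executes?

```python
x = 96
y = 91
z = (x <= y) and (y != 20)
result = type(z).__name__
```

x is int; y is int; z is bool; result = 'bool'

'bool'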